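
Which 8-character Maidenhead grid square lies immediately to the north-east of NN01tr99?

NN01us00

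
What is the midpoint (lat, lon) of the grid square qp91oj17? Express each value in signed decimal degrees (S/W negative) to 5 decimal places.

Field Q=16, P=15: +16·20° lon, +15·10° lat → SW at lon 140°, lat 60°.
Square 9, 1: +9·2° lon, +1·1° lat → SW at lon 158°, lat 61°.
Subsquare o=14, j=9: +14·0.0833333° lon, +9·0.0416667° lat → SW at lon 159.167°, lat 61.375°.
Extended square 1, 7: +1·0.00833333° lon, +7·0.00416667° lat → SW at lon 159.175°, lat 61.4042°.
Cell spans 0.00833333° lon × 0.00416667° lat. Centre is SW corner plus half of each.
latitude 61.40625, longitude 159.17917.

61.40625, 159.17917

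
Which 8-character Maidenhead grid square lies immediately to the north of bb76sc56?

BB76sc57

Latitude extended square 6; +1 → 7.
The longitude characters are unchanged.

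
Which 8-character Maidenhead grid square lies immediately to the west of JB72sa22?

Longitude extended square 2; −1 → 1.
The latitude characters are unchanged.

JB72sa12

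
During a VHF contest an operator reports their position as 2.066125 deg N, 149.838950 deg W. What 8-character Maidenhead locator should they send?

BJ52bb95

Offset from 180°W / 90°S: lon 30.16105°, lat 92.06612°.
Field (20°×10°, letters A–R): 30.16105/20 → 1 → B, 92.06612/10 → 9 → J; chars BJ.
Square (2°×1°, digits 0–9): 10.16105/2 → 5, 2.06612/1 → 2; chars 52.
Subsquare (5′×2.5′, letters a–x): 0.16105/0.0833333 → 1 → b, 0.06612/0.0416667 → 1 → b; chars bb.
Extended square (30″×15″, digits 0–9): 0.07772/0.00833333 → 9, 0.02446/0.00416667 → 5; chars 95.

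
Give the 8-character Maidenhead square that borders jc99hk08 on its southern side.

JC99hk07

Latitude extended square 8; −1 → 7.
The longitude characters are unchanged.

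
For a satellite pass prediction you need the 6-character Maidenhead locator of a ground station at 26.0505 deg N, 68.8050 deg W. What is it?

FL56ob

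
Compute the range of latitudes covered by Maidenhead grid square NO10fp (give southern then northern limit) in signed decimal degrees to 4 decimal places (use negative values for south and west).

Field N=13, O=14: +13·20° lon, +14·10° lat → SW at lon 80°, lat 50°.
Square 1, 0: +1·2° lon, +0·1° lat → SW at lon 82°, lat 50°.
Subsquare f=5, p=15: +5·0.0833333° lon, +15·0.0416667° lat → SW at lon 82.4167°, lat 50.625°.
Cell spans 0.0833333° lon × 0.0416667° lat.
south 50.6250, north 50.6667.

50.6250, 50.6667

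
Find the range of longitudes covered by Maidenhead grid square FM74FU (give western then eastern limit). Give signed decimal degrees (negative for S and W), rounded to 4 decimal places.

Field F=5, M=12: +5·20° lon, +12·10° lat → SW at lon -80°, lat 30°.
Square 7, 4: +7·2° lon, +4·1° lat → SW at lon -66°, lat 34°.
Subsquare f=5, u=20: +5·0.0833333° lon, +20·0.0416667° lat → SW at lon -65.5833°, lat 34.8333°.
Cell spans 0.0833333° lon × 0.0416667° lat.
west -65.5833, east -65.5000.

-65.5833, -65.5000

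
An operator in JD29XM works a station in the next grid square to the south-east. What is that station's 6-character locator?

Longitude subsquare x = 23; +1 → 24, wraps to 0 = a, carry into square.
Longitude square 2; +1 → 3.
Latitude subsquare m = 12; −1 → 11 = l.

JD39al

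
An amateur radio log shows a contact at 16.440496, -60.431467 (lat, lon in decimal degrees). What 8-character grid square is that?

FK96sk85

Add 180° to longitude and 90° to latitude: 119.56853, 106.44050.
Field (20°×10°, letters A–R): 119.56853/20 → 5 → F, 106.44050/10 → 10 → K; chars FK.
Square (2°×1°, digits 0–9): 19.56853/2 → 9, 6.44050/1 → 6; chars 96.
Subsquare (5′×2.5′, letters a–x): 1.56853/0.0833333 → 18 → s, 0.44050/0.0416667 → 10 → k; chars sk.
Extended square (30″×15″, digits 0–9): 0.06853/0.00833333 → 8, 0.02383/0.00416667 → 5; chars 85.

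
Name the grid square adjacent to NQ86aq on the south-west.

Longitude subsquare a = 0; −1 → -1, wraps to 23 = x, carry into square.
Longitude square 8; −1 → 7.
Latitude subsquare q = 16; −1 → 15 = p.

NQ76xp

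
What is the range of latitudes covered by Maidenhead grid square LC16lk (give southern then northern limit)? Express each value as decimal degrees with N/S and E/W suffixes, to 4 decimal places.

Field L=11, C=2: +11·20° lon, +2·10° lat → SW at lon 40°, lat -70°.
Square 1, 6: +1·2° lon, +6·1° lat → SW at lon 42°, lat -64°.
Subsquare l=11, k=10: +11·0.0833333° lon, +10·0.0416667° lat → SW at lon 42.9167°, lat -63.5833°.
Cell spans 0.0833333° lon × 0.0416667° lat.
south 63.5833° S, north 63.5417° S.

63.5833° S, 63.5417° S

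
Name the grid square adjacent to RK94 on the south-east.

Longitude square 9; +1 → 10, wraps to 0, carry into field.
Longitude field R = 17; +1 → 18, wraps to 0 = A, wrapping around the antimeridian.
Latitude square 4; −1 → 3.

AK03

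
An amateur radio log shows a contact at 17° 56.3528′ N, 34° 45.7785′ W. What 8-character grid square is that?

HK27ow85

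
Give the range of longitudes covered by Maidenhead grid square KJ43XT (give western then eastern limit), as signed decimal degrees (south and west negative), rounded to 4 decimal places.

29.9167, 30.0000

Field K=10, J=9: +10·20° lon, +9·10° lat → SW at lon 20°, lat 0°.
Square 4, 3: +4·2° lon, +3·1° lat → SW at lon 28°, lat 3°.
Subsquare x=23, t=19: +23·0.0833333° lon, +19·0.0416667° lat → SW at lon 29.9167°, lat 3.79167°.
Cell spans 0.0833333° lon × 0.0416667° lat.
west 29.9167, east 30.0000.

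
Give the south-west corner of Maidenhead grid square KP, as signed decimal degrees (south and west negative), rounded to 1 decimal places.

60.0, 20.0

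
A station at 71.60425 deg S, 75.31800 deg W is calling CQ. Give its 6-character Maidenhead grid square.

Shift to the Maidenhead origin (180°W, 90°S): lon 104.6820, lat 18.3958.
Field: lon ⌊104.6820/20⌋ = 5 → F; lat ⌊18.3958/10⌋ = 1 → B.
Square: lon ⌊4.6820/2⌋ = 2; lat ⌊8.3958/1⌋ = 8.
Subsquare: lon ⌊0.6820/0.0833333⌋ = 8 → i; lat ⌊0.3958/0.0416667⌋ = 9 → j.

FB28ij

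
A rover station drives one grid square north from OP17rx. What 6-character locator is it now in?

OP18ra

Latitude subsquare x = 23; +1 → 24, wraps to 0 = a, carry into square.
Latitude square 7; +1 → 8.
The longitude characters are unchanged.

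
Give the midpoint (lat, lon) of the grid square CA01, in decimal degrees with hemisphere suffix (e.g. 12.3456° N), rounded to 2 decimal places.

Field C=2, A=0: +2·20° lon, +0·10° lat → SW at lon -140°, lat -90°.
Square 0, 1: +0·2° lon, +1·1° lat → SW at lon -140°, lat -89°.
Cell spans 2° lon × 1° lat. Centre is SW corner plus half of each.
latitude 88.50° S, longitude 139.00° W.

88.50° S, 139.00° W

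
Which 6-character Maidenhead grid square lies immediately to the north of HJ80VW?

HJ80vx

Latitude subsquare w = 22; +1 → 23 = x.
The longitude characters are unchanged.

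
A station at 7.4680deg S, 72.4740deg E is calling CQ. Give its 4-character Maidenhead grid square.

Shift to the Maidenhead origin (180°W, 90°S): lon 252.47, lat 82.53.
Field (20°×10°, letters A–R): 252.47/20 → 12 → M, 82.53/10 → 8 → I; chars MI.
Square (2°×1°, digits 0–9): 12.47/2 → 6, 2.53/1 → 2; chars 62.

MI62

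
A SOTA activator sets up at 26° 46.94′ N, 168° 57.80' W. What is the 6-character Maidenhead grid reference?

AL56ms

Offset from 180°W / 90°S: lon 11.0367°, lat 116.7823°.
Field: lon ⌊11.0367/20⌋ = 0 → A; lat ⌊116.7823/10⌋ = 11 → L.
Square: lon ⌊11.0367/2⌋ = 5; lat ⌊6.7823/1⌋ = 6.
Subsquare: lon ⌊1.0367/0.0833333⌋ = 12 → m; lat ⌊0.7823/0.0416667⌋ = 18 → s.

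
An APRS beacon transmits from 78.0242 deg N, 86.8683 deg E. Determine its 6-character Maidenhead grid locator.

NQ38ka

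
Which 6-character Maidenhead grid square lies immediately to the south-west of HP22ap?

HP12xo

Longitude subsquare a = 0; −1 → -1, wraps to 23 = x, carry into square.
Longitude square 2; −1 → 1.
Latitude subsquare p = 15; −1 → 14 = o.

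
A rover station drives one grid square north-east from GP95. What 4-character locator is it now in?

HP06

Longitude square 9; +1 → 10, wraps to 0, carry into field.
Longitude field G = 6; +1 → 7 = H.
Latitude square 5; +1 → 6.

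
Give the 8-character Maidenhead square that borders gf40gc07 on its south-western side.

Longitude extended square 0; −1 → -1, wraps to 9, carry into subsquare.
Longitude subsquare g = 6; −1 → 5 = f.
Latitude extended square 7; −1 → 6.

GF40fc96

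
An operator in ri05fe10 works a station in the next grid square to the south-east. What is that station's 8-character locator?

RI05fd29

Longitude extended square 1; +1 → 2.
Latitude extended square 0; −1 → -1, wraps to 9, carry into subsquare.
Latitude subsquare e = 4; −1 → 3 = d.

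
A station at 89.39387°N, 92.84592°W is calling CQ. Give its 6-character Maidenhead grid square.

ER39nj

Offset from 180°W / 90°S: lon 87.1541°, lat 179.3939°.
Field (20°×10°, letters A–R): 87.1541/20 → 4 → E, 179.3939/10 → 17 → R; chars ER.
Square (2°×1°, digits 0–9): 7.1541/2 → 3, 9.3939/1 → 9; chars 39.
Subsquare (5′×2.5′, letters a–x): 1.1541/0.0833333 → 13 → n, 0.3939/0.0416667 → 9 → j; chars nj.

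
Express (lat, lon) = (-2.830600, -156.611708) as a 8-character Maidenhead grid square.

Add 180° to longitude and 90° to latitude: 23.38829, 87.16940.
Field (20°×10°, letters A–R): lon ⌊23.38829/20⌋ = 1 → B; lat ⌊87.16940/10⌋ = 8 → I.
Square (2°×1°, digits 0–9): lon ⌊3.38829/2⌋ = 1; lat ⌊7.16940/1⌋ = 7.
Subsquare (5′×2.5′, letters a–x): lon ⌊1.38829/0.0833333⌋ = 16 → q; lat ⌊0.16940/0.0416667⌋ = 4 → e.
Extended square (30″×15″, digits 0–9): lon ⌊0.05496/0.00833333⌋ = 6; lat ⌊0.00273/0.00416667⌋ = 0.

BI17qe60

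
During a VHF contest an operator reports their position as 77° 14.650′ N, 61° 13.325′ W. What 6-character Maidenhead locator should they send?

FQ97jf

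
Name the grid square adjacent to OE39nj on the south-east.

Longitude subsquare n = 13; +1 → 14 = o.
Latitude subsquare j = 9; −1 → 8 = i.

OE39oi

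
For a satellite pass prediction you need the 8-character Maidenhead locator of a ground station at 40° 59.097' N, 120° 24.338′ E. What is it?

PN00ex86

Shift to the Maidenhead origin (180°W, 90°S): lon 300.40563, lat 130.98495.
Field: lon ⌊300.40563/20⌋ = 15 → P; lat ⌊130.98495/10⌋ = 13 → N.
Square: lon ⌊0.40563/2⌋ = 0; lat ⌊0.98495/1⌋ = 0.
Subsquare: lon ⌊0.40563/0.0833333⌋ = 4 → e; lat ⌊0.98495/0.0416667⌋ = 23 → x.
Extended square: lon ⌊0.07230/0.00833333⌋ = 8; lat ⌊0.02662/0.00416667⌋ = 6.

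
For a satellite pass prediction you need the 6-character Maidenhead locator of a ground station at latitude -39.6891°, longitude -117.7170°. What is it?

Shift to the Maidenhead origin (180°W, 90°S): lon 62.2830, lat 50.3109.
Field: lon ⌊62.2830/20⌋ = 3 → D; lat ⌊50.3109/10⌋ = 5 → F.
Square: lon ⌊2.2830/2⌋ = 1; lat ⌊0.3109/1⌋ = 0.
Subsquare: lon ⌊0.2830/0.0833333⌋ = 3 → d; lat ⌊0.3109/0.0416667⌋ = 7 → h.

DF10dh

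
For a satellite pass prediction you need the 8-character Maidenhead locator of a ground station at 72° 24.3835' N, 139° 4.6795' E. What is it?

Add 180° to longitude and 90° to latitude: 319.07799, 162.40639.
Field: 319.07799/20 → 15 → P, 162.40639/10 → 16 → Q; chars PQ.
Square: 19.07799/2 → 9, 2.40639/1 → 2; chars 92.
Subsquare: 1.07799/0.0833333 → 12 → m, 0.40639/0.0416667 → 9 → j; chars mj.
Extended square: 0.07799/0.00833333 → 9, 0.03139/0.00416667 → 7; chars 97.

PQ92mj97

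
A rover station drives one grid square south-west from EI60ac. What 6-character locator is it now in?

Longitude subsquare a = 0; −1 → -1, wraps to 23 = x, carry into square.
Longitude square 6; −1 → 5.
Latitude subsquare c = 2; −1 → 1 = b.

EI50xb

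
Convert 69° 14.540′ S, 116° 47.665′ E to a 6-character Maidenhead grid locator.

OC80js

Offset from 180°W / 90°S: lon 296.7944°, lat 20.7577°.
Field: 296.7944/20 → 14 → O, 20.7577/10 → 2 → C; chars OC.
Square: 16.7944/2 → 8, 0.7577/1 → 0; chars 80.
Subsquare: 0.7944/0.0833333 → 9 → j, 0.7577/0.0416667 → 18 → s; chars js.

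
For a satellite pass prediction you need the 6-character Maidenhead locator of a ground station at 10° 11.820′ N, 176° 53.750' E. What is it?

Offset from 180°W / 90°S: lon 356.8958°, lat 100.1970°.
Field: lon ⌊356.8958/20⌋ = 17 → R; lat ⌊100.1970/10⌋ = 10 → K.
Square: lon ⌊16.8958/2⌋ = 8; lat ⌊0.1970/1⌋ = 0.
Subsquare: lon ⌊0.8958/0.0833333⌋ = 10 → k; lat ⌊0.1970/0.0416667⌋ = 4 → e.

RK80ke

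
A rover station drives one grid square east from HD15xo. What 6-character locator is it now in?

HD25ao

Longitude subsquare x = 23; +1 → 24, wraps to 0 = a, carry into square.
Longitude square 1; +1 → 2.
The latitude characters are unchanged.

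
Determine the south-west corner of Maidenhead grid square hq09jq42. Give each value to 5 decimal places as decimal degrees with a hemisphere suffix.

79.67500° N, 39.21667° W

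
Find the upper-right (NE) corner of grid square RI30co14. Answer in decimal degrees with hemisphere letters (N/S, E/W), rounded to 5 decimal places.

9.39583° S, 166.18333° E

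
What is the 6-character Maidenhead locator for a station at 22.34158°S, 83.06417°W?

Shift to the Maidenhead origin (180°W, 90°S): lon 96.9358, lat 67.6584.
Field: 96.9358/20 → 4 → E, 67.6584/10 → 6 → G; chars EG.
Square: 16.9358/2 → 8, 7.6584/1 → 7; chars 87.
Subsquare: 0.9358/0.0833333 → 11 → l, 0.6584/0.0416667 → 15 → p; chars lp.

EG87lp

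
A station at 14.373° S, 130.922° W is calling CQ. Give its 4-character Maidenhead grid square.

CH45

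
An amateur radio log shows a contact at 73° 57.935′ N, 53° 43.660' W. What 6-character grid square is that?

GQ33dx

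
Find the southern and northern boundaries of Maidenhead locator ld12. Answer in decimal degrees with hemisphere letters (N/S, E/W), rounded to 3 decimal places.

Field L=11, D=3: +11·20° lon, +3·10° lat → SW at lon 40°, lat -60°.
Square 1, 2: +1·2° lon, +2·1° lat → SW at lon 42°, lat -58°.
Cell spans 2° lon × 1° lat.
south 58.000° S, north 57.000° S.

58.000° S, 57.000° S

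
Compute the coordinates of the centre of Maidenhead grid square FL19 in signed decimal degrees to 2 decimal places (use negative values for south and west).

Field F=5, L=11: +5·20° lon, +11·10° lat → SW at lon -80°, lat 20°.
Square 1, 9: +1·2° lon, +9·1° lat → SW at lon -78°, lat 29°.
Cell spans 2° lon × 1° lat. Centre is SW corner plus half of each.
latitude 29.50, longitude -77.00.

29.50, -77.00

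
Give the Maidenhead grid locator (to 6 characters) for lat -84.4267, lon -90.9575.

Add 180° to longitude and 90° to latitude: 89.0425, 5.5733.
Field: lon ⌊89.0425/20⌋ = 4 → E; lat ⌊5.5733/10⌋ = 0 → A.
Square: lon ⌊9.0425/2⌋ = 4; lat ⌊5.5733/1⌋ = 5.
Subsquare: lon ⌊1.0425/0.0833333⌋ = 12 → m; lat ⌊0.5733/0.0416667⌋ = 13 → n.

EA45mn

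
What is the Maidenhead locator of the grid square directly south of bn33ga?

Latitude subsquare a = 0; −1 → -1, wraps to 23 = x, carry into square.
Latitude square 3; −1 → 2.
The longitude characters are unchanged.

BN32gx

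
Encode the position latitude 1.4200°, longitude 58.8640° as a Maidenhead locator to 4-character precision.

LJ91

Offset from 180°W / 90°S: lon 238.86°, lat 91.42°.
Field (20°×10°, letters A–R): lon ⌊238.86/20⌋ = 11 → L; lat ⌊91.42/10⌋ = 9 → J.
Square (2°×1°, digits 0–9): lon ⌊18.86/2⌋ = 9; lat ⌊1.42/1⌋ = 1.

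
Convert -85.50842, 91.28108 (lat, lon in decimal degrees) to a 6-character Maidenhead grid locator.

NA54pl

Add 180° to longitude and 90° to latitude: 271.2811, 4.4916.
Field: lon ⌊271.2811/20⌋ = 13 → N; lat ⌊4.4916/10⌋ = 0 → A.
Square: lon ⌊11.2811/2⌋ = 5; lat ⌊4.4916/1⌋ = 4.
Subsquare: lon ⌊1.2811/0.0833333⌋ = 15 → p; lat ⌊0.4916/0.0416667⌋ = 11 → l.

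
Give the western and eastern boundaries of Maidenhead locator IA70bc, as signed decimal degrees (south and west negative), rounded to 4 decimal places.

Field I=8, A=0: +8·20° lon, +0·10° lat → SW at lon -20°, lat -90°.
Square 7, 0: +7·2° lon, +0·1° lat → SW at lon -6°, lat -90°.
Subsquare b=1, c=2: +1·0.0833333° lon, +2·0.0416667° lat → SW at lon -5.91667°, lat -89.9167°.
Cell spans 0.0833333° lon × 0.0416667° lat.
west -5.9167, east -5.8333.

-5.9167, -5.8333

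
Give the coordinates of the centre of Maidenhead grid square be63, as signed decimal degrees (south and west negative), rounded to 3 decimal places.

-46.500, -147.000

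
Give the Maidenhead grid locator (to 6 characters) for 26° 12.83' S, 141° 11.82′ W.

Add 180° to longitude and 90° to latitude: 38.8030, 63.7862.
Field: lon ⌊38.8030/20⌋ = 1 → B; lat ⌊63.7862/10⌋ = 6 → G.
Square: lon ⌊18.8030/2⌋ = 9; lat ⌊3.7862/1⌋ = 3.
Subsquare: lon ⌊0.8030/0.0833333⌋ = 9 → j; lat ⌊0.7862/0.0416667⌋ = 18 → s.

BG93js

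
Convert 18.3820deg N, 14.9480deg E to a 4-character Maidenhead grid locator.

JK78

Add 180° to longitude and 90° to latitude: 194.95, 108.38.
Field: 194.95/20 → 9 → J, 108.38/10 → 10 → K; chars JK.
Square: 14.95/2 → 7, 8.38/1 → 8; chars 78.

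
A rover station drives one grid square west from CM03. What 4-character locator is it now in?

BM93

Longitude square 0; −1 → -1, wraps to 9, carry into field.
Longitude field C = 2; −1 → 1 = B.
The latitude characters are unchanged.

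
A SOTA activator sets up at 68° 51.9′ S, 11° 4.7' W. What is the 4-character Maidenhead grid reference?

IC41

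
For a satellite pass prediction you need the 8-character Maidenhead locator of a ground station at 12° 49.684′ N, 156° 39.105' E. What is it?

QK82ht88

Add 180° to longitude and 90° to latitude: 336.65175, 102.82807.
Field: lon ⌊336.65175/20⌋ = 16 → Q; lat ⌊102.82807/10⌋ = 10 → K.
Square: lon ⌊16.65175/2⌋ = 8; lat ⌊2.82807/1⌋ = 2.
Subsquare: lon ⌊0.65175/0.0833333⌋ = 7 → h; lat ⌊0.82807/0.0416667⌋ = 19 → t.
Extended square: lon ⌊0.06842/0.00833333⌋ = 8; lat ⌊0.03640/0.00416667⌋ = 8.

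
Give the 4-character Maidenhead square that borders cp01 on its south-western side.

BP90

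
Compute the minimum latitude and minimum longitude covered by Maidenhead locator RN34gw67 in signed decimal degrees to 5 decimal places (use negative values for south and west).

44.94583, 166.55000

Field R=17, N=13: +17·20° lon, +13·10° lat → SW at lon 160°, lat 40°.
Square 3, 4: +3·2° lon, +4·1° lat → SW at lon 166°, lat 44°.
Subsquare g=6, w=22: +6·0.0833333° lon, +22·0.0416667° lat → SW at lon 166.5°, lat 44.9167°.
Extended square 6, 7: +6·0.00833333° lon, +7·0.00416667° lat → SW at lon 166.55°, lat 44.9458°.
latitude 44.94583, longitude 166.55000.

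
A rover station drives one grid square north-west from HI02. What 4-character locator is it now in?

GI93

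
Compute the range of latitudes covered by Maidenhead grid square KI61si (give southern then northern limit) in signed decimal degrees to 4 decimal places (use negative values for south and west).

-8.6667, -8.6250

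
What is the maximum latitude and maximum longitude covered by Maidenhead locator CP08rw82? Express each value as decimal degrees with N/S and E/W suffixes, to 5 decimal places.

Field C=2, P=15: +2·20° lon, +15·10° lat → SW at lon -140°, lat 60°.
Square 0, 8: +0·2° lon, +8·1° lat → SW at lon -140°, lat 68°.
Subsquare r=17, w=22: +17·0.0833333° lon, +22·0.0416667° lat → SW at lon -138.583°, lat 68.9167°.
Extended square 8, 2: +8·0.00833333° lon, +2·0.00416667° lat → SW at lon -138.517°, lat 68.925°.
Cell spans 0.00833333° lon × 0.00416667° lat. NE corner is SW corner plus one full cell.
latitude 68.92917° N, longitude 138.50833° W.

68.92917° N, 138.50833° W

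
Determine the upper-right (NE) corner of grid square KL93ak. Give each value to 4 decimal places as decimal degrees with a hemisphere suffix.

23.4583° N, 38.0833° E

Field K=10, L=11: +10·20° lon, +11·10° lat → SW at lon 20°, lat 20°.
Square 9, 3: +9·2° lon, +3·1° lat → SW at lon 38°, lat 23°.
Subsquare a=0, k=10: +0·0.0833333° lon, +10·0.0416667° lat → SW at lon 38°, lat 23.4167°.
Cell spans 0.0833333° lon × 0.0416667° lat. NE corner is SW corner plus one full cell.
latitude 23.4583° N, longitude 38.0833° E.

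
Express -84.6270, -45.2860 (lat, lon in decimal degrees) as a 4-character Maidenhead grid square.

Shift to the Maidenhead origin (180°W, 90°S): lon 134.71, lat 5.37.
Field: lon ⌊134.71/20⌋ = 6 → G; lat ⌊5.37/10⌋ = 0 → A.
Square: lon ⌊14.71/2⌋ = 7; lat ⌊5.37/1⌋ = 5.

GA75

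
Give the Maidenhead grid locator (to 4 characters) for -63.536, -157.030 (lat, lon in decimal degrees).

BC16

Add 180° to longitude and 90° to latitude: 22.97, 26.46.
Field: lon ⌊22.97/20⌋ = 1 → B; lat ⌊26.46/10⌋ = 2 → C.
Square: lon ⌊2.97/2⌋ = 1; lat ⌊6.46/1⌋ = 6.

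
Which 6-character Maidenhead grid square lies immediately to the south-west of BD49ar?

Longitude subsquare a = 0; −1 → -1, wraps to 23 = x, carry into square.
Longitude square 4; −1 → 3.
Latitude subsquare r = 17; −1 → 16 = q.

BD39xq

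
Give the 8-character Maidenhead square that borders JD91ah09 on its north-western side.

Longitude extended square 0; −1 → -1, wraps to 9, carry into subsquare.
Longitude subsquare a = 0; −1 → -1, wraps to 23 = x, carry into square.
Longitude square 9; −1 → 8.
Latitude extended square 9; +1 → 10, wraps to 0, carry into subsquare.
Latitude subsquare h = 7; +1 → 8 = i.

JD81xi90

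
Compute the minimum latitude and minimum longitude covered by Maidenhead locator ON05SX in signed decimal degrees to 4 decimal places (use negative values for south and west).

45.9583, 101.5000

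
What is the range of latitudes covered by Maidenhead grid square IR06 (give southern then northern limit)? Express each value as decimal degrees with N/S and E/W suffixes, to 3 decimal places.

Field I=8, R=17: +8·20° lon, +17·10° lat → SW at lon -20°, lat 80°.
Square 0, 6: +0·2° lon, +6·1° lat → SW at lon -20°, lat 86°.
Cell spans 2° lon × 1° lat.
south 86.000° N, north 87.000° N.

86.000° N, 87.000° N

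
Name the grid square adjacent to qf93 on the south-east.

Longitude square 9; +1 → 10, wraps to 0, carry into field.
Longitude field Q = 16; +1 → 17 = R.
Latitude square 3; −1 → 2.

RF02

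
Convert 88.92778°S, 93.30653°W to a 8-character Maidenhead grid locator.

EA31ib37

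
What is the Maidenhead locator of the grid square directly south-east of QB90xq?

Longitude subsquare x = 23; +1 → 24, wraps to 0 = a, carry into square.
Longitude square 9; +1 → 10, wraps to 0, carry into field.
Longitude field Q = 16; +1 → 17 = R.
Latitude subsquare q = 16; −1 → 15 = p.

RB00ap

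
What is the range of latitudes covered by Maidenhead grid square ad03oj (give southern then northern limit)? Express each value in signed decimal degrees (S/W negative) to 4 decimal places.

-56.6250, -56.5833

Field A=0, D=3: +0·20° lon, +3·10° lat → SW at lon -180°, lat -60°.
Square 0, 3: +0·2° lon, +3·1° lat → SW at lon -180°, lat -57°.
Subsquare o=14, j=9: +14·0.0833333° lon, +9·0.0416667° lat → SW at lon -178.833°, lat -56.625°.
Cell spans 0.0833333° lon × 0.0416667° lat.
south -56.6250, north -56.5833.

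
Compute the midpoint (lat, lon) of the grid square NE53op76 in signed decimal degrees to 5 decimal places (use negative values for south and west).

-46.34792, 91.22917

Field N=13, E=4: +13·20° lon, +4·10° lat → SW at lon 80°, lat -50°.
Square 5, 3: +5·2° lon, +3·1° lat → SW at lon 90°, lat -47°.
Subsquare o=14, p=15: +14·0.0833333° lon, +15·0.0416667° lat → SW at lon 91.1667°, lat -46.375°.
Extended square 7, 6: +7·0.00833333° lon, +6·0.00416667° lat → SW at lon 91.225°, lat -46.35°.
Cell spans 0.00833333° lon × 0.00416667° lat. Centre is SW corner plus half of each.
latitude -46.34792, longitude 91.22917.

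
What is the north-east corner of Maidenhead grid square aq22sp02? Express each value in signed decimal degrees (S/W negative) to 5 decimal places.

72.63750, -174.49167

Field A=0, Q=16: +0·20° lon, +16·10° lat → SW at lon -180°, lat 70°.
Square 2, 2: +2·2° lon, +2·1° lat → SW at lon -176°, lat 72°.
Subsquare s=18, p=15: +18·0.0833333° lon, +15·0.0416667° lat → SW at lon -174.5°, lat 72.625°.
Extended square 0, 2: +0·0.00833333° lon, +2·0.00416667° lat → SW at lon -174.5°, lat 72.6333°.
Cell spans 0.00833333° lon × 0.00416667° lat. NE corner is SW corner plus one full cell.
latitude 72.63750, longitude -174.49167.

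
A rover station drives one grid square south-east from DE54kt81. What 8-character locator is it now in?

DE54kt90

Longitude extended square 8; +1 → 9.
Latitude extended square 1; −1 → 0.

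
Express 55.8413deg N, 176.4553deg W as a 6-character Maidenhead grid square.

Offset from 180°W / 90°S: lon 3.5447°, lat 145.8413°.
Field: 3.5447/20 → 0 → A, 145.8413/10 → 14 → O; chars AO.
Square: 3.5447/2 → 1, 5.8413/1 → 5; chars 15.
Subsquare: 1.5447/0.0833333 → 18 → s, 0.8413/0.0416667 → 20 → u; chars su.

AO15su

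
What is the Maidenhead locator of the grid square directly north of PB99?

PC90

Latitude square 9; +1 → 10, wraps to 0, carry into field.
Latitude field B = 1; +1 → 2 = C.
The longitude characters are unchanged.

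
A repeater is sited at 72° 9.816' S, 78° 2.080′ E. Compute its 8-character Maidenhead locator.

Add 180° to longitude and 90° to latitude: 258.03467, 17.83640.
Field: lon ⌊258.03467/20⌋ = 12 → M; lat ⌊17.83640/10⌋ = 1 → B.
Square: lon ⌊18.03467/2⌋ = 9; lat ⌊7.83640/1⌋ = 7.
Subsquare: lon ⌊0.03467/0.0833333⌋ = 0 → a; lat ⌊0.83640/0.0416667⌋ = 20 → u.
Extended square: lon ⌊0.03467/0.00833333⌋ = 4; lat ⌊0.00307/0.00416667⌋ = 0.

MB97au40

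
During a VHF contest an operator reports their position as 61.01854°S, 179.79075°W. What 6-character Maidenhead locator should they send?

Shift to the Maidenhead origin (180°W, 90°S): lon 0.2092, lat 28.9815.
Field: lon ⌊0.2092/20⌋ = 0 → A; lat ⌊28.9815/10⌋ = 2 → C.
Square: lon ⌊0.2092/2⌋ = 0; lat ⌊8.9815/1⌋ = 8.
Subsquare: lon ⌊0.2092/0.0833333⌋ = 2 → c; lat ⌊0.9815/0.0416667⌋ = 23 → x.

AC08cx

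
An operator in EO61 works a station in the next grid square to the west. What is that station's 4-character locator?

EO51

Longitude square 6; −1 → 5.
The latitude characters are unchanged.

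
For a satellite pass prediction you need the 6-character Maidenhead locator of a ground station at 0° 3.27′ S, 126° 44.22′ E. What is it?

PI39iw

Offset from 180°W / 90°S: lon 306.7370°, lat 89.9455°.
Field: 306.7370/20 → 15 → P, 89.9455/10 → 8 → I; chars PI.
Square: 6.7370/2 → 3, 9.9455/1 → 9; chars 39.
Subsquare: 0.7370/0.0833333 → 8 → i, 0.9455/0.0416667 → 22 → w; chars iw.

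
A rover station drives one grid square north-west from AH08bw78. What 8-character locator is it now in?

AH08bw69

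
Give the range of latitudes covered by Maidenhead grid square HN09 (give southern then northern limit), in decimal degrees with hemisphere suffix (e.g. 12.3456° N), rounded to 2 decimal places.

Field H=7, N=13: +7·20° lon, +13·10° lat → SW at lon -40°, lat 40°.
Square 0, 9: +0·2° lon, +9·1° lat → SW at lon -40°, lat 49°.
Cell spans 2° lon × 1° lat.
south 49.00° N, north 50.00° N.

49.00° N, 50.00° N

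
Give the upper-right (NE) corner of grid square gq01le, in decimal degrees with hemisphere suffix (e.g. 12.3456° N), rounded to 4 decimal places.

Field G=6, Q=16: +6·20° lon, +16·10° lat → SW at lon -60°, lat 70°.
Square 0, 1: +0·2° lon, +1·1° lat → SW at lon -60°, lat 71°.
Subsquare l=11, e=4: +11·0.0833333° lon, +4·0.0416667° lat → SW at lon -59.0833°, lat 71.1667°.
Cell spans 0.0833333° lon × 0.0416667° lat. NE corner is SW corner plus one full cell.
latitude 71.2083° N, longitude 59.0000° W.

71.2083° N, 59.0000° W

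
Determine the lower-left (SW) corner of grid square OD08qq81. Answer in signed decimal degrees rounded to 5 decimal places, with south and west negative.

-51.32917, 101.40000

Field O=14, D=3: +14·20° lon, +3·10° lat → SW at lon 100°, lat -60°.
Square 0, 8: +0·2° lon, +8·1° lat → SW at lon 100°, lat -52°.
Subsquare q=16, q=16: +16·0.0833333° lon, +16·0.0416667° lat → SW at lon 101.333°, lat -51.3333°.
Extended square 8, 1: +8·0.00833333° lon, +1·0.00416667° lat → SW at lon 101.4°, lat -51.3292°.
latitude -51.32917, longitude 101.40000.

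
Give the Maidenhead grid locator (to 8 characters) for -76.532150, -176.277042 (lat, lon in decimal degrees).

Shift to the Maidenhead origin (180°W, 90°S): lon 3.72296, lat 13.46785.
Field: 3.72296/20 → 0 → A, 13.46785/10 → 1 → B; chars AB.
Square: 3.72296/2 → 1, 3.46785/1 → 3; chars 13.
Subsquare: 1.72296/0.0833333 → 20 → u, 0.46785/0.0416667 → 11 → l; chars ul.
Extended square: 0.05629/0.00833333 → 6, 0.00952/0.00416667 → 2; chars 62.

AB13ul62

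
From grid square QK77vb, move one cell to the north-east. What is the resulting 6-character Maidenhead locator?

Longitude subsquare v = 21; +1 → 22 = w.
Latitude subsquare b = 1; +1 → 2 = c.

QK77wc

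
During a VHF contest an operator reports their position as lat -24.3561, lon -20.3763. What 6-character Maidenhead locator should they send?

HG95tp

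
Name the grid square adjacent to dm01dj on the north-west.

Longitude subsquare d = 3; −1 → 2 = c.
Latitude subsquare j = 9; +1 → 10 = k.

DM01ck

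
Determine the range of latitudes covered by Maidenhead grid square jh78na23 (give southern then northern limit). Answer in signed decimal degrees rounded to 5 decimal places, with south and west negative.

-11.98750, -11.98333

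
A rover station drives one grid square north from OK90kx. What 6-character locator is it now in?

OK91ka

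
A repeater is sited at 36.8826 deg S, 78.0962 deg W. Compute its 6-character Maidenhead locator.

Shift to the Maidenhead origin (180°W, 90°S): lon 101.9038, lat 53.1174.
Field (20°×10°, letters A–R): lon ⌊101.9038/20⌋ = 5 → F; lat ⌊53.1174/10⌋ = 5 → F.
Square (2°×1°, digits 0–9): lon ⌊1.9038/2⌋ = 0; lat ⌊3.1174/1⌋ = 3.
Subsquare (5′×2.5′, letters a–x): lon ⌊1.9038/0.0833333⌋ = 22 → w; lat ⌊0.1174/0.0416667⌋ = 2 → c.

FF03wc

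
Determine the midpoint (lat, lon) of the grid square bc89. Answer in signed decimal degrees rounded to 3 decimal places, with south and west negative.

Field B=1, C=2: +1·20° lon, +2·10° lat → SW at lon -160°, lat -70°.
Square 8, 9: +8·2° lon, +9·1° lat → SW at lon -144°, lat -61°.
Cell spans 2° lon × 1° lat. Centre is SW corner plus half of each.
latitude -60.500, longitude -143.000.

-60.500, -143.000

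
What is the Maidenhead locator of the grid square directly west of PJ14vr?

PJ14ur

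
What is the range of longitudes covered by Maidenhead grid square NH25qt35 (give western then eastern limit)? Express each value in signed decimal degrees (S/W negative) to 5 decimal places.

85.35833, 85.36667

Field N=13, H=7: +13·20° lon, +7·10° lat → SW at lon 80°, lat -20°.
Square 2, 5: +2·2° lon, +5·1° lat → SW at lon 84°, lat -15°.
Subsquare q=16, t=19: +16·0.0833333° lon, +19·0.0416667° lat → SW at lon 85.3333°, lat -14.2083°.
Extended square 3, 5: +3·0.00833333° lon, +5·0.00416667° lat → SW at lon 85.3583°, lat -14.1875°.
Cell spans 0.00833333° lon × 0.00416667° lat.
west 85.35833, east 85.36667.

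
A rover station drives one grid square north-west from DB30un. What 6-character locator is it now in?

DB30to

Longitude subsquare u = 20; −1 → 19 = t.
Latitude subsquare n = 13; +1 → 14 = o.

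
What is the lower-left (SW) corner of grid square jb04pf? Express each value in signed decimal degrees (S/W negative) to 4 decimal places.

Field J=9, B=1: +9·20° lon, +1·10° lat → SW at lon 0°, lat -80°.
Square 0, 4: +0·2° lon, +4·1° lat → SW at lon 0°, lat -76°.
Subsquare p=15, f=5: +15·0.0833333° lon, +5·0.0416667° lat → SW at lon 1.25°, lat -75.7917°.
latitude -75.7917, longitude 1.2500.

-75.7917, 1.2500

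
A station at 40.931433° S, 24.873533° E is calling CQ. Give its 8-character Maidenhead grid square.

Offset from 180°W / 90°S: lon 204.87353°, lat 49.06857°.
Field: 204.87353/20 → 10 → K, 49.06857/10 → 4 → E; chars KE.
Square: 4.87353/2 → 2, 9.06857/1 → 9; chars 29.
Subsquare: 0.87353/0.0833333 → 10 → k, 0.06857/0.0416667 → 1 → b; chars kb.
Extended square: 0.04020/0.00833333 → 4, 0.02690/0.00416667 → 6; chars 46.

KE29kb46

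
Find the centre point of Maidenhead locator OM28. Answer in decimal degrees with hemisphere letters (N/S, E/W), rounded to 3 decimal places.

38.500° N, 105.000° E

Field O=14, M=12: +14·20° lon, +12·10° lat → SW at lon 100°, lat 30°.
Square 2, 8: +2·2° lon, +8·1° lat → SW at lon 104°, lat 38°.
Cell spans 2° lon × 1° lat. Centre is SW corner plus half of each.
latitude 38.500° N, longitude 105.000° E.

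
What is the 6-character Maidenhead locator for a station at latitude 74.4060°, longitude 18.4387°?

JQ94fj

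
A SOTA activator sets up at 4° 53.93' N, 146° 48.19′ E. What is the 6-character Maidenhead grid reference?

QJ34jv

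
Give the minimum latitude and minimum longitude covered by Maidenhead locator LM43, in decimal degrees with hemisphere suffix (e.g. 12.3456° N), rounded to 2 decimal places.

33.00° N, 48.00° E

Field L=11, M=12: +11·20° lon, +12·10° lat → SW at lon 40°, lat 30°.
Square 4, 3: +4·2° lon, +3·1° lat → SW at lon 48°, lat 33°.
latitude 33.00° N, longitude 48.00° E.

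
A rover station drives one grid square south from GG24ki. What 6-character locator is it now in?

Latitude subsquare i = 8; −1 → 7 = h.
The longitude characters are unchanged.

GG24kh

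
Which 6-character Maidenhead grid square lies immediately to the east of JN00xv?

JN10av

Longitude subsquare x = 23; +1 → 24, wraps to 0 = a, carry into square.
Longitude square 0; +1 → 1.
The latitude characters are unchanged.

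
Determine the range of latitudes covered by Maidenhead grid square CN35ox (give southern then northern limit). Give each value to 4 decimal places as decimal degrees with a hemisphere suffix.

Field C=2, N=13: +2·20° lon, +13·10° lat → SW at lon -140°, lat 40°.
Square 3, 5: +3·2° lon, +5·1° lat → SW at lon -134°, lat 45°.
Subsquare o=14, x=23: +14·0.0833333° lon, +23·0.0416667° lat → SW at lon -132.833°, lat 45.9583°.
Cell spans 0.0833333° lon × 0.0416667° lat.
south 45.9583° N, north 46.0000° N.

45.9583° N, 46.0000° N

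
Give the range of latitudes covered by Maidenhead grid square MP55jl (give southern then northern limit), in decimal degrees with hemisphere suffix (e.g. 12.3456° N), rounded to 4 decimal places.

Field M=12, P=15: +12·20° lon, +15·10° lat → SW at lon 60°, lat 60°.
Square 5, 5: +5·2° lon, +5·1° lat → SW at lon 70°, lat 65°.
Subsquare j=9, l=11: +9·0.0833333° lon, +11·0.0416667° lat → SW at lon 70.75°, lat 65.4583°.
Cell spans 0.0833333° lon × 0.0416667° lat.
south 65.4583° N, north 65.5000° N.

65.4583° N, 65.5000° N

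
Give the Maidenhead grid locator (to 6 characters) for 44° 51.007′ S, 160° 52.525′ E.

RE05kd

Add 180° to longitude and 90° to latitude: 340.8754, 45.1499.
Field: 340.8754/20 → 17 → R, 45.1499/10 → 4 → E; chars RE.
Square: 0.8754/2 → 0, 5.1499/1 → 5; chars 05.
Subsquare: 0.8754/0.0833333 → 10 → k, 0.1499/0.0416667 → 3 → d; chars kd.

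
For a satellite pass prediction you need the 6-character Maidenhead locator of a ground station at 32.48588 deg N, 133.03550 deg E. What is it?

PM62ml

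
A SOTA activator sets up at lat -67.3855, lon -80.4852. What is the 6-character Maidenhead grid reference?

EC92so

Add 180° to longitude and 90° to latitude: 99.5148, 22.6145.
Field (20°×10°, letters A–R): 99.5148/20 → 4 → E, 22.6145/10 → 2 → C; chars EC.
Square (2°×1°, digits 0–9): 19.5148/2 → 9, 2.6145/1 → 2; chars 92.
Subsquare (5′×2.5′, letters a–x): 1.5148/0.0833333 → 18 → s, 0.6145/0.0416667 → 14 → o; chars so.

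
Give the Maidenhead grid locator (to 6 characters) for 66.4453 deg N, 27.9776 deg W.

Offset from 180°W / 90°S: lon 152.0224°, lat 156.4453°.
Field (20°×10°, letters A–R): 152.0224/20 → 7 → H, 156.4453/10 → 15 → P; chars HP.
Square (2°×1°, digits 0–9): 12.0224/2 → 6, 6.4453/1 → 6; chars 66.
Subsquare (5′×2.5′, letters a–x): 0.0224/0.0833333 → 0 → a, 0.4453/0.0416667 → 10 → k; chars ak.

HP66ak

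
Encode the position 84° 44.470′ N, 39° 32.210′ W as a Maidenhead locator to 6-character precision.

HR04fr

Shift to the Maidenhead origin (180°W, 90°S): lon 140.4632, lat 174.7412.
Field (20°×10°, letters A–R): 140.4632/20 → 7 → H, 174.7412/10 → 17 → R; chars HR.
Square (2°×1°, digits 0–9): 0.4632/2 → 0, 4.7412/1 → 4; chars 04.
Subsquare (5′×2.5′, letters a–x): 0.4632/0.0833333 → 5 → f, 0.7412/0.0416667 → 17 → r; chars fr.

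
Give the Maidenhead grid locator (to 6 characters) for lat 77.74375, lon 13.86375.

Shift to the Maidenhead origin (180°W, 90°S): lon 193.8638, lat 167.7438.
Field: 193.8638/20 → 9 → J, 167.7438/10 → 16 → Q; chars JQ.
Square: 13.8638/2 → 6, 7.7438/1 → 7; chars 67.
Subsquare: 1.8638/0.0833333 → 22 → w, 0.7438/0.0416667 → 17 → r; chars wr.

JQ67wr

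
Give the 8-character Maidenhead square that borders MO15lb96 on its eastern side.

MO15mb06

Longitude extended square 9; +1 → 10, wraps to 0, carry into subsquare.
Longitude subsquare l = 11; +1 → 12 = m.
The latitude characters are unchanged.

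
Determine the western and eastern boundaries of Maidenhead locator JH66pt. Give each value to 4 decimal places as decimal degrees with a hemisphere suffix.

13.2500° E, 13.3333° E

Field J=9, H=7: +9·20° lon, +7·10° lat → SW at lon 0°, lat -20°.
Square 6, 6: +6·2° lon, +6·1° lat → SW at lon 12°, lat -14°.
Subsquare p=15, t=19: +15·0.0833333° lon, +19·0.0416667° lat → SW at lon 13.25°, lat -13.2083°.
Cell spans 0.0833333° lon × 0.0416667° lat.
west 13.2500° E, east 13.3333° E.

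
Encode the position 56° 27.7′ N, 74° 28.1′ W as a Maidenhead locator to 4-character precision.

Shift to the Maidenhead origin (180°W, 90°S): lon 105.53, lat 146.46.
Field (20°×10°, letters A–R): lon ⌊105.53/20⌋ = 5 → F; lat ⌊146.46/10⌋ = 14 → O.
Square (2°×1°, digits 0–9): lon ⌊5.53/2⌋ = 2; lat ⌊6.46/1⌋ = 6.

FO26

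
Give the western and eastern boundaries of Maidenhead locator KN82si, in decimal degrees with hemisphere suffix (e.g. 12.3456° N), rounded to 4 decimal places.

Field K=10, N=13: +10·20° lon, +13·10° lat → SW at lon 20°, lat 40°.
Square 8, 2: +8·2° lon, +2·1° lat → SW at lon 36°, lat 42°.
Subsquare s=18, i=8: +18·0.0833333° lon, +8·0.0416667° lat → SW at lon 37.5°, lat 42.3333°.
Cell spans 0.0833333° lon × 0.0416667° lat.
west 37.5000° E, east 37.5833° E.

37.5000° E, 37.5833° E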